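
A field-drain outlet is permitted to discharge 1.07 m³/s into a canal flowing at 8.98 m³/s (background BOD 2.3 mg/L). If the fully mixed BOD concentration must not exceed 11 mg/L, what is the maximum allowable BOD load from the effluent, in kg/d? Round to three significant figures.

Mass balance at the limit: 8.980·2.300 + 1.070·Cₑ = 10.05·11 → Cₑ = 84.01 mg/L.
Load = 1.070 m³/s × 84.01 g/m³ × 86 400 s/d = 7767 kg/d.

7770 kg/d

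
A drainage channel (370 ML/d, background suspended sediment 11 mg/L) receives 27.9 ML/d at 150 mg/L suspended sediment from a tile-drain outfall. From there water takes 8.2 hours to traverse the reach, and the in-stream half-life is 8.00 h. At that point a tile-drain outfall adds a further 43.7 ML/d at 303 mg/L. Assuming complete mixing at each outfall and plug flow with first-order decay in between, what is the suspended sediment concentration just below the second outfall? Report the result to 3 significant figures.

Mixed concentration C = ΣQC/ΣQ = (370.0·11.00 + 27.90·150.0) / 397.9 = 8255/397.9 = 20.75 mg/L; combined flow 397.9 ML/d.
Half-life 8.00 h → k = ln 2 / 8.00 = 0.08664 h⁻¹ = 2.079 d⁻¹.
First-order decay: C = 20.75·exp(−k·t) = 20.75·0.4914 = 10.20 mg/L.
At the second outfall, C = (397.9·10.20 + 43.70·303.0) / (397.9 + 43.70) = 39.17 mg/L.

39.2 mg/L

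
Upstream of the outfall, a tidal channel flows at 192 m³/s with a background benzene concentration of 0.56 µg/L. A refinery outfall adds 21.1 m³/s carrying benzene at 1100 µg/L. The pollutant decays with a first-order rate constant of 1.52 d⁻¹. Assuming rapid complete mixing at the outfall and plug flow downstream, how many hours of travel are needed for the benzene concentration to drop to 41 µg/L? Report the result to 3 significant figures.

After mixing, C = (192.0·0.5600 + 21.10·1100) / 213.1 = 23320/213.1 = 109.4 µg/L.
109.4·exp(−k·t) = 41 → t = ln(109.4/41)/k = 55800 s = 15.50 h.

15.5 h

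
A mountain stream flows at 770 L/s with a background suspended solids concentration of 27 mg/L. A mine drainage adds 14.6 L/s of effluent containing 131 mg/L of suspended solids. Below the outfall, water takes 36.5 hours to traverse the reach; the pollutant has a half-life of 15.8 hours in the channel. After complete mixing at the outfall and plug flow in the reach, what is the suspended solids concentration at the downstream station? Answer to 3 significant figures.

5.83 mg/L

Mass balance: C = (770.0·27.00 + 14.60·131.0) / 784.6 = 22700/784.6 = 28.94 mg/L.
Half-life 15.8 h → k = ln 2 / 15.8 = 0.04387 h⁻¹ = 1.053 d⁻¹.
After decay, C = 28.94 × e^(−kt) = 28.94 × 0.2016 = 5.835 mg/L.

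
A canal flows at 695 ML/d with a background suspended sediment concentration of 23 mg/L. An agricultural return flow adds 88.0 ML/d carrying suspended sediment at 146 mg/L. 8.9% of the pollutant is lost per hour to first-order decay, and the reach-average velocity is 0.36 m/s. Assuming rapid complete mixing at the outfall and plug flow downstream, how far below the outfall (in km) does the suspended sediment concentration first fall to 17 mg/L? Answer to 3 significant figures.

Conservation of mass: C = (695.0·23.00 + 88.00·146.0) / 783.0 = 28830/783.0 = 36.82 mg/L.
8.9%/h lost → k = −ln(1 − 0.089) = 0.09321 h⁻¹.
Set 36.82·exp(−k·t) = 17 → t = ln(36.82/17)/k = 29850 s = 8.292 h.
Distance = v·t = 0.36·29850 = 10750 m = 10.75 km.

10.7 km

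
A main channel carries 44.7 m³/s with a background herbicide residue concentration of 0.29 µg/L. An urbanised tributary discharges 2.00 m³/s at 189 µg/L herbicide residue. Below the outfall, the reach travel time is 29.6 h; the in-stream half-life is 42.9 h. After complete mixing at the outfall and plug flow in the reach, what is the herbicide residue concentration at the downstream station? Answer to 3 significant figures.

After mixing, C = (44.70·0.2900 + 2.000·189.0) / 46.70 = 391.0/46.70 = 8.372 µg/L.
Half-life 42.9 h → k = ln 2 / 42.9 = 0.01616 h⁻¹ = 0.3878 d⁻¹.
Applying C = C₀e^(−kt): 8.372 × 0.6199 = 5.189 µg/L.

5.19 µg/L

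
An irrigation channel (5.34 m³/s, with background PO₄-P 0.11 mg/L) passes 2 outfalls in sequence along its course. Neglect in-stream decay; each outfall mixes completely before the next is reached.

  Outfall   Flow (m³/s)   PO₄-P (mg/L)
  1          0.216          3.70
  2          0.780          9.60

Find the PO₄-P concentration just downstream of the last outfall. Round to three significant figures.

Outfall 1: combined Q = 5.556 m³/s; C = (5.340·0.1100 + 0.2160·3.700)/5.556 = 0.2496 mg/L.
Outfall 2: combined Q = 6.336 m³/s; C = (5.556·0.2496 + 0.7800·9.600)/6.336 = 1.401 mg/L.

1.40 mg/L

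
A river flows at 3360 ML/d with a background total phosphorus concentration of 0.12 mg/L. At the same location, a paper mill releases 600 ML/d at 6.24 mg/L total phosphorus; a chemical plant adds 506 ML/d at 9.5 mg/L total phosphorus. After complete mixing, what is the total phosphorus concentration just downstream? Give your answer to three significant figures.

2.00 mg/L

Mass balance: C = (3360·0.1200 + 600.0·6.240 + 506.0·9.500) / 4466 = 8954/4466 = 2.005 mg/L.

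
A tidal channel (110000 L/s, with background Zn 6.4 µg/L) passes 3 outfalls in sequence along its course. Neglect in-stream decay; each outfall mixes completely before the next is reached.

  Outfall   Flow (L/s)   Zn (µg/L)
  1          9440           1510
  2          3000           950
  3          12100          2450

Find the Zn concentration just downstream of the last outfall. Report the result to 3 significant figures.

Below outfall 1: Q → 119400 L/s, C = (110000·6.400 + 9440·1510)/119400 = 125.2 µg/L.
Below outfall 2: Q → 122400 L/s, C = (119400·125.2 + 3000·950.0)/122400 = 145.4 µg/L.
Below outfall 3: Q → 134500 L/s, C = (122400·145.4 + 12100·2450)/134500 = 352.7 µg/L.

353 µg/L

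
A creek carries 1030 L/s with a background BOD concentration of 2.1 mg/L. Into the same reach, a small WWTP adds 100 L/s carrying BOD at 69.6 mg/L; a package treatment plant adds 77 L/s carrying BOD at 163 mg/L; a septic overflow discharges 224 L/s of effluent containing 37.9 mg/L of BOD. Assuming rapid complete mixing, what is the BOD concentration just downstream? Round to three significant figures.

21.1 mg/L

Mass balance: C = (1030·2.100 + 100.0·69.60 + 77.00·163.0 + 224.0·37.90) / 1431 = 30160/1431 = 21.08 mg/L.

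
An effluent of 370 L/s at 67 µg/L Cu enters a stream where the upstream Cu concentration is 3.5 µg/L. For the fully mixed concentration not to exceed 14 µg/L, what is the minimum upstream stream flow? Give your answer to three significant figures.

Set C_mix = 14: (Q·3.500 + 370.0·67.00) / (Q + 370.0) = 14
→ Q = 370.0·(67.00 − 14)/(14 − 3.500) = 1868 L/s.

1870 L/s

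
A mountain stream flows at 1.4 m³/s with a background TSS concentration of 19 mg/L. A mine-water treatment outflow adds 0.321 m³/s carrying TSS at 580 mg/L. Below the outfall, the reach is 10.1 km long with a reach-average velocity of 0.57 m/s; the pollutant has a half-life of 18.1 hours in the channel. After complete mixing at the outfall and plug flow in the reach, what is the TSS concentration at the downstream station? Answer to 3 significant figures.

Mass balance: C = (1.400·19.00 + 0.3210·580.0) / 1.721 = 212.8/1.721 = 123.6 mg/L.
Travel time t = 10.1·1000 / 0.57 = 17720 s = 4.922 h.
Half-life 18.1 h → k = ln 2 / 18.1 = 0.03830 h⁻¹ = 0.9191 d⁻¹.
First-order decay: C = 123.6·exp(−k·t) = 123.6·0.8282 = 102.4 mg/L.

102 mg/L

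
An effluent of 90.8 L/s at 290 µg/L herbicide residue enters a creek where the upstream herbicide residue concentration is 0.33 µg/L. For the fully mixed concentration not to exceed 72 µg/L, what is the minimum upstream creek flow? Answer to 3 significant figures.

Set C_mix = 72: (Q·0.3300 + 90.80·290.0) / (Q + 90.80) = 72
→ Q = 90.80·(290.0 − 72)/(72 − 0.3300) = 276.2 L/s.

276 L/s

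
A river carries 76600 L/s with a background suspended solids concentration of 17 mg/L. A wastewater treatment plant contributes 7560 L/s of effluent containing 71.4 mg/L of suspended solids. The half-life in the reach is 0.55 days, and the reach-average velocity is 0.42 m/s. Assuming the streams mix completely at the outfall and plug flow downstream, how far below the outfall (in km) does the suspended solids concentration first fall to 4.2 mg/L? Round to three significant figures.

Mass balance: C = (76600·17.00 + 7560·71.40) / 84160 = 1842000/84160 = 21.89 mg/L.
Half-life 0.55 d → k = ln 2 / 0.55 = 1.260 d⁻¹.
Set 21.89·exp(−k·t) = 4.2 → t = ln(21.89/4.2)/k = 113200 s = 31.44 h.
Distance = v·t = 0.42·113200 = 47530 m = 47.53 km.

47.5 km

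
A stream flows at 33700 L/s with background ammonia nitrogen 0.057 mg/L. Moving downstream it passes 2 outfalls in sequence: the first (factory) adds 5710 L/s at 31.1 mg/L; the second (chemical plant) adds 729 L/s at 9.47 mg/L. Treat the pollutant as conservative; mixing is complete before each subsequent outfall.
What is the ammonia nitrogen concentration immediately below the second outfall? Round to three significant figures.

4.64 mg/L

After outfall 1: Q = 33700 + 5710 = 39410 L/s; C = (33700·0.05700 + 5710·31.10)/39410 = 4.555 mg/L.
After outfall 2: Q = 39410 + 729.0 = 40140 L/s; C = (39410·4.555 + 729.0·9.470)/40140 = 4.644 mg/L.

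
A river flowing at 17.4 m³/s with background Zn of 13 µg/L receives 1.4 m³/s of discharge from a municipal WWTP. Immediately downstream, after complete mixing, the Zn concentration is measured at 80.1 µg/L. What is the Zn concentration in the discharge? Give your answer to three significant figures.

Mass balance: 17.40·13.00 + 1.400·Cₑ = 18.80·80.10
→ Cₑ = (18.80·80.10 − 17.40·13.00) / 1.400 = 914.1 µg/L.

914 µg/L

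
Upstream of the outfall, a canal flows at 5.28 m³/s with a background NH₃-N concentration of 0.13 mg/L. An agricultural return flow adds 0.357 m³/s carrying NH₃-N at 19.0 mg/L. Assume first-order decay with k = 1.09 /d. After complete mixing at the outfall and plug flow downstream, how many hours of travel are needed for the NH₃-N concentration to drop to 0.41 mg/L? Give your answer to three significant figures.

Conservation of mass: C = (5.280·0.1300 + 0.3570·19.00) / 5.637 = 7.469/5.637 = 1.325 mg/L.
1.325·exp(−k·t) = 0.41 → t = ln(1.325/0.41)/k = 92980 s = 25.83 h.

25.8 h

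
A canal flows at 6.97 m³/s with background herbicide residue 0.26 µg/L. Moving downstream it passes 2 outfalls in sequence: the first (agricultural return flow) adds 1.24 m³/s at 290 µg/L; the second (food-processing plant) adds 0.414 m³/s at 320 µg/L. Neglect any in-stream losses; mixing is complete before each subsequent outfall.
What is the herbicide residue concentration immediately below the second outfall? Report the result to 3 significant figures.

After outfall 1: Q = 6.970 + 1.240 = 8.210 m³/s; C = (6.970·0.2600 + 1.240·290.0)/8.210 = 44.02 µg/L.
After outfall 2: Q = 8.210 + 0.4140 = 8.624 m³/s; C = (8.210·44.02 + 0.4140·320.0)/8.624 = 57.27 µg/L.

57.3 µg/L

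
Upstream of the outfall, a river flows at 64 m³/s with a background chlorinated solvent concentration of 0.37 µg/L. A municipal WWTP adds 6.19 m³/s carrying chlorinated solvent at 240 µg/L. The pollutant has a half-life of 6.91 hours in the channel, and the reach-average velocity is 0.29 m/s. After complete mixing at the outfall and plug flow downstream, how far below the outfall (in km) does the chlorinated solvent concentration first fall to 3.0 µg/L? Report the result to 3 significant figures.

20.5 km

Mixed concentration C = ΣQC/ΣQ = (64.00·0.3700 + 6.190·240.0) / 70.19 = 1509/70.19 = 21.50 µg/L.
Half-life 6.91 h → k = ln 2 / 6.91 = 0.1003 h⁻¹ = 2.407 d⁻¹.
Set 21.50·exp(−k·t) = 3.0 → t = ln(21.50/3.0)/k = 70680 s = 19.63 h.
Distance = v·t = 0.29·70680 = 20500 m = 20.50 km.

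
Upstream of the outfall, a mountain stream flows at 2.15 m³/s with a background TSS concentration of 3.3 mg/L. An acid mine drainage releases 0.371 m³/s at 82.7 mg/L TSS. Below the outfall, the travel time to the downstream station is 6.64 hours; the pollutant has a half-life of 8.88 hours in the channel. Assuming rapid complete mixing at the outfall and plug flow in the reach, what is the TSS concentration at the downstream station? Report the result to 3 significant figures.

8.92 mg/L

Flow-weighted average: C = (2.150·3.300 + 0.3710·82.70) / 2.521 = 37.78/2.521 = 14.98 mg/L.
Half-life 8.88 h → k = ln 2 / 8.88 = 0.07806 h⁻¹ = 1.873 d⁻¹.
Applying C = C₀e^(−kt): 14.98 × 0.5955 = 8.924 mg/L.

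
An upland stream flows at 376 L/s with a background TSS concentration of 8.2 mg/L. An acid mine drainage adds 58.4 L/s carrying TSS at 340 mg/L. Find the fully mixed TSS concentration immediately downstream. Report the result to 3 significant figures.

Flow-weighted average: C = (376.0·8.200 + 58.40·340.0) / 434.4 = 22940/434.4 = 52.81 mg/L.

52.8 mg/L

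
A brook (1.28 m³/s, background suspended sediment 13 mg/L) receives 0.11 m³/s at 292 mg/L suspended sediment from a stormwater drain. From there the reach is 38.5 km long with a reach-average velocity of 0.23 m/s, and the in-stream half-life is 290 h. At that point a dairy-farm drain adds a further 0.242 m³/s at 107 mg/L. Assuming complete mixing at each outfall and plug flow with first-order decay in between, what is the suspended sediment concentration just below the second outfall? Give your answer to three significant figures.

Mixed concentration C = ΣQC/ΣQ = (1.280·13.00 + 0.1100·292.0) / 1.390 = 48.76/1.390 = 35.08 mg/L; combined flow 1.390 m³/s.
Travel time t = 38.5·1000 / 0.23 = 167400 s = 46.50 h.
Half-life 290 h → k = ln 2 / 290 = 0.002390 h⁻¹ = 0.05736 d⁻¹.
After decay, C = 35.08 × e^(−kt) = 35.08 × 0.8948 = 31.39 mg/L.
Second outfall: C = (1.390·31.39 + 0.2420·107.0)/1.632 = 42.60 mg/L.

42.6 mg/L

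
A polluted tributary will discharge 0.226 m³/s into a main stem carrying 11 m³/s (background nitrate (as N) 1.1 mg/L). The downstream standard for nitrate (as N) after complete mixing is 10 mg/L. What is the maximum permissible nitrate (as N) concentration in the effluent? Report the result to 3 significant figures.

At the limit, (Qr·Cr + Qe·Cₑ)/(Qr + Qe) = 10:
Cₑ = (11.23·10 − 11.00·1.100) / 0.2260 = 443.2 mg/L.

443 mg/L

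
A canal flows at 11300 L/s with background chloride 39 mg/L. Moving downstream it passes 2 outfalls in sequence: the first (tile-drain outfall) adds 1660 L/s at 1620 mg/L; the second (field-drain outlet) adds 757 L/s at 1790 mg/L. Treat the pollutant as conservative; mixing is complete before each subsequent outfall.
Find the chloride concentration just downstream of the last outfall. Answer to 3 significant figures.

327 mg/L

After outfall 1: Q = 11300 + 1660 = 12960 L/s; C = (11300·39.00 + 1660·1620)/12960 = 241.5 mg/L.
After outfall 2: Q = 12960 + 757.0 = 13720 L/s; C = (12960·241.5 + 757.0·1790)/13720 = 327.0 mg/L.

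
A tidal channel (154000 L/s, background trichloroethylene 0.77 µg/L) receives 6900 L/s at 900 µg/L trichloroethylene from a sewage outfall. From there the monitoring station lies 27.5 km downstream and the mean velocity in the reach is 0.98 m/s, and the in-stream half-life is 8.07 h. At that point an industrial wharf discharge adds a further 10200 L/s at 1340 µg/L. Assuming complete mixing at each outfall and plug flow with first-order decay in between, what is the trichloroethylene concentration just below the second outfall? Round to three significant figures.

After mixing, C = (154000·0.7700 + 6900·900.0) / 160900 = 6329000/160900 = 39.33 µg/L; combined flow 160900 L/s.
Travel time t = 27.5·1000 / 0.98 = 28060 s = 7.795 h.
Half-life 8.07 h → k = ln 2 / 8.07 = 0.08589 h⁻¹ = 2.061 d⁻¹.
After decay, C = 39.33 × e^(−kt) = 39.33 × 0.5120 = 20.14 µg/L.
Second outfall: C = (160900·20.14 + 10200·1340)/171100 = 98.82 µg/L.

98.8 µg/L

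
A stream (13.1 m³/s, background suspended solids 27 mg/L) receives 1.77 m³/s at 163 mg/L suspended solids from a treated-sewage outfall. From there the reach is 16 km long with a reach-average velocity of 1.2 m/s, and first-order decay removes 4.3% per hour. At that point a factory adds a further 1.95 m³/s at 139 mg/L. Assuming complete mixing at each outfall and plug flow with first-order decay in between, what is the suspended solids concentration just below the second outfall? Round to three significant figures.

Mass balance: C = (13.10·27.00 + 1.770·163.0) / 14.87 = 642.2/14.87 = 43.19 mg/L; combined flow 14.87 m³/s.
Travel time t = 16·1000 / 1.2 = 13330 s = 3.704 h.
4.3%/h lost → k = −ln(1 − 0.043) = 0.04395 h⁻¹.
After decay, C = 43.19 × e^(−kt) = 43.19 × 0.8498 = 36.70 mg/L.
Second outfall: C = (14.87·36.70 + 1.950·139.0)/16.82 = 48.56 mg/L.

48.6 mg/L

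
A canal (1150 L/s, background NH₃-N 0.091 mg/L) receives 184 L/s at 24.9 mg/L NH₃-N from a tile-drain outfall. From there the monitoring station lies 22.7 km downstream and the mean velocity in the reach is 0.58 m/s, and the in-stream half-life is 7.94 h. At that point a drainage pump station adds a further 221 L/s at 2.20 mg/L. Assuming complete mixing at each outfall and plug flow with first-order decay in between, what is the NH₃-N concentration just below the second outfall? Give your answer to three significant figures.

Flow-weighted average: C = (1150·0.09100 + 184.0·24.90) / 1334 = 4686/1334 = 3.513 mg/L; combined flow 1334 L/s.
Travel time t = 22.7·1000 / 0.58 = 39140 s = 10.87 h.
Half-life 7.94 h → k = ln 2 / 7.94 = 0.08730 h⁻¹ = 2.095 d⁻¹.
After decay, C = 3.513 × e^(−kt) = 3.513 × 0.3871 = 1.360 mg/L.
Second outfall: C = (1334·1.360 + 221.0·2.200)/1555 = 1.479 mg/L.

1.48 mg/L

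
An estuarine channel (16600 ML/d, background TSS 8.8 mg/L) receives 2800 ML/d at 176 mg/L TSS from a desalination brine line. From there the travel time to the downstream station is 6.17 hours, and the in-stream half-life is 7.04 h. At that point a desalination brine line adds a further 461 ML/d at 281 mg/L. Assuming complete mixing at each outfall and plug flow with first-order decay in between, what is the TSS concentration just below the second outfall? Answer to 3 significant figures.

24.0 mg/L

Flow-weighted average: C = (16600·8.800 + 2800·176.0) / 19400 = 638900/19400 = 32.93 mg/L; combined flow 19400 ML/d.
Half-life 7.04 h → k = ln 2 / 7.04 = 0.09846 h⁻¹ = 2.363 d⁻¹.
After decay, C = 32.93 × e^(−kt) = 32.93 × 0.5447 = 17.94 mg/L.
At the second outfall, C = (19400·17.94 + 461.0·281.0) / (19400 + 461.0) = 24.04 mg/L.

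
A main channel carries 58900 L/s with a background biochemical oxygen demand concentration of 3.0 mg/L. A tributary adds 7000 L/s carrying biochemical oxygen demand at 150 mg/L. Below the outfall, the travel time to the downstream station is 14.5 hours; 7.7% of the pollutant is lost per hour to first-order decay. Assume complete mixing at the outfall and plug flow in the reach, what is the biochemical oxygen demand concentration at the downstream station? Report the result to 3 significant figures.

Mass balance: C = (58900·3.000 + 7000·150.0) / 65900 = 1227000/65900 = 18.61 mg/L.
7.7%/h lost → k = −ln(1 − 0.077) = 0.08013 h⁻¹.
After decay, C = 18.61 × e^(−kt) = 18.61 × 0.3129 = 5.825 mg/L.

5.82 mg/L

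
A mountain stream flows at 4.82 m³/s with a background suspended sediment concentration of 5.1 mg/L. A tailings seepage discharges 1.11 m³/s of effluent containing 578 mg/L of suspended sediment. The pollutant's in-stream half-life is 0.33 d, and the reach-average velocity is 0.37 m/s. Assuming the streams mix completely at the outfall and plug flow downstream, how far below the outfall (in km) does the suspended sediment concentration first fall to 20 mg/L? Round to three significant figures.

26.3 km

After mixing, C = (4.820·5.100 + 1.110·578.0) / 5.930 = 666.2/5.930 = 112.3 mg/L.
Half-life 0.33 d → k = ln 2 / 0.33 = 2.100 d⁻¹.
Set 112.3·exp(−k·t) = 20 → t = ln(112.3/20)/k = 70990 s = 19.72 h.
Distance = v·t = 0.37·70990 = 26270 m = 26.27 km.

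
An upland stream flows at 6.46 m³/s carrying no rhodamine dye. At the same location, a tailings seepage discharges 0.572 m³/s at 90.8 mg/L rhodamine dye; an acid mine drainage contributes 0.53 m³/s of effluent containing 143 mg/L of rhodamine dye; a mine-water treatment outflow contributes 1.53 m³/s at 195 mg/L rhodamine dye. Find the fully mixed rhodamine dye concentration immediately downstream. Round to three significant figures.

Conservation of mass: C = (6.460·0 + 0.5720·90.80 + 0.5300·143.0 + 1.530·195.0) / 9.092 = 426.1/9.092 = 46.86 mg/L.

46.9 mg/L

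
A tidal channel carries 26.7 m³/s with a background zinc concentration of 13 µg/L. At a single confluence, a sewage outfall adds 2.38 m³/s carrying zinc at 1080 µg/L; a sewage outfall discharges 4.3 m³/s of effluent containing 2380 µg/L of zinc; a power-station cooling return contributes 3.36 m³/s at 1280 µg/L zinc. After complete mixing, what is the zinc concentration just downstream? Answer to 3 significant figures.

475 µg/L

After mixing, C = (26.70·13.00 + 2.380·1080 + 4.300·2380 + 3.360·1280) / 36.74 = 17450/36.74 = 475.0 µg/L.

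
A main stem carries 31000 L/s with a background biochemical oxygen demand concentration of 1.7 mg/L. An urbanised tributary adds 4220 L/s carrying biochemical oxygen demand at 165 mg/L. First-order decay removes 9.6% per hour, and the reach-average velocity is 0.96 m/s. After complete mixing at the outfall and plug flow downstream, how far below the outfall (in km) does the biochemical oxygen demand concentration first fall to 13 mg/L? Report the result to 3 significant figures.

Flow-weighted average: C = (31000·1.700 + 4220·165.0) / 35220 = 749000/35220 = 21.27 mg/L.
9.6%/h lost → k = −ln(1 − 0.096) = 0.1009 h⁻¹.
Set 21.27·exp(−k·t) = 13 → t = ln(21.27/13)/k = 17560 s = 4.877 h.
Distance = v·t = 0.96·17560 = 16850 m = 16.85 km.

16.9 km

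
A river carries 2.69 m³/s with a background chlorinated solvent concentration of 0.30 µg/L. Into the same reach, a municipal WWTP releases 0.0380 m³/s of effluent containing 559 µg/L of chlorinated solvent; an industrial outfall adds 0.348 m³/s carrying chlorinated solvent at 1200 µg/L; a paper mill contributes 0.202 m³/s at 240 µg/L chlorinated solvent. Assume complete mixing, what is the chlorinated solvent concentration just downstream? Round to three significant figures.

After mixing, C = (2.690·0.3000 + 0.03800·559.0 + 0.3480·1200 + 0.2020·240.0) / 3.278 = 488.1/3.278 = 148.9 µg/L.

149 µg/L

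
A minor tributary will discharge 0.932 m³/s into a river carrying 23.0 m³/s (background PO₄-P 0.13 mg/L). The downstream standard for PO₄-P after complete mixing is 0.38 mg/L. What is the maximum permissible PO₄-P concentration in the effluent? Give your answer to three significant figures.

At the limit, (Qr·Cr + Qe·Cₑ)/(Qr + Qe) = 0.38:
Cₑ = (23.93·0.38 − 23.00·0.1300) / 0.9320 = 6.550 mg/L.

6.55 mg/L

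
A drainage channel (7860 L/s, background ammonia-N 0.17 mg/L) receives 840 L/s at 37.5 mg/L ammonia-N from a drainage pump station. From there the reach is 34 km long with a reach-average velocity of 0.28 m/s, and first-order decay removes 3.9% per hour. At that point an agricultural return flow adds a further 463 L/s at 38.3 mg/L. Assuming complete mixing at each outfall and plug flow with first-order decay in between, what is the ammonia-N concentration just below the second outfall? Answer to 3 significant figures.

2.87 mg/L

After mixing, C = (7860·0.1700 + 840.0·37.50) / 8700 = 32840/8700 = 3.774 mg/L; combined flow 8700 L/s.
Travel time t = 34·1000 / 0.28 = 121400 s = 33.73 h.
3.9%/h lost → k = −ln(1 − 0.039) = 0.03978 h⁻¹.
Applying C = C₀e^(−kt): 3.774 × 0.2614 = 0.9865 mg/L.
At the second outfall, C = (8700·0.9865 + 463.0·38.30) / (8700 + 463.0) = 2.872 mg/L.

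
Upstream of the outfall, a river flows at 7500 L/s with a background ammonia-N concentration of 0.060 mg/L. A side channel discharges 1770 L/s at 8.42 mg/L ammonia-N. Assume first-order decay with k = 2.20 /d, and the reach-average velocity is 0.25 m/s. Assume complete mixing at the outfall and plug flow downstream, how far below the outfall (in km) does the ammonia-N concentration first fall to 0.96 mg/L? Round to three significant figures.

Conservation of mass: C = (7500·0.06000 + 1770·8.420) / 9270 = 15350/9270 = 1.656 mg/L.
Set 1.656·exp(−k·t) = 0.96 → t = ln(1.656/0.96)/k = 21420 s = 5.950 h.
Distance = v·t = 0.25·21420 = 5355 m = 5.355 km.

5.35 km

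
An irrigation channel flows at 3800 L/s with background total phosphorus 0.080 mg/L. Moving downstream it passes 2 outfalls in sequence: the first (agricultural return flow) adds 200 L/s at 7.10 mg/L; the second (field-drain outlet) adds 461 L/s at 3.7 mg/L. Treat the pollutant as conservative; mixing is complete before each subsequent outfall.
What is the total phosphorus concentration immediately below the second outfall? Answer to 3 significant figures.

After outfall 1: Q = 3800 + 200.0 = 4000 L/s; C = (3800·0.08000 + 200.0·7.100)/4000 = 0.4310 mg/L.
After outfall 2: Q = 4000 + 461.0 = 4461 L/s; C = (4000·0.4310 + 461.0·3.700)/4461 = 0.7688 mg/L.

0.769 mg/L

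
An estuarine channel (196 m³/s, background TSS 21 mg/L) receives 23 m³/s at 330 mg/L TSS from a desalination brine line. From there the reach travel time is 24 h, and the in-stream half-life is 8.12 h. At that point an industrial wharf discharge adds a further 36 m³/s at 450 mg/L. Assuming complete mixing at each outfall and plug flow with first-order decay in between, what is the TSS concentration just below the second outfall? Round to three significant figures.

Mass balance: C = (196.0·21.00 + 23.00·330.0) / 219.0 = 11710/219.0 = 53.45 mg/L; combined flow 219.0 m³/s.
Half-life 8.12 h → k = ln 2 / 8.12 = 0.08536 h⁻¹ = 2.049 d⁻¹.
Decay over the reach: 53.45·exp(−kt) = 53.45·0.1289 = 6.890 mg/L.
Second outfall: C = (219.0·6.890 + 36.00·450.0)/255.0 = 69.45 mg/L.

69.4 mg/L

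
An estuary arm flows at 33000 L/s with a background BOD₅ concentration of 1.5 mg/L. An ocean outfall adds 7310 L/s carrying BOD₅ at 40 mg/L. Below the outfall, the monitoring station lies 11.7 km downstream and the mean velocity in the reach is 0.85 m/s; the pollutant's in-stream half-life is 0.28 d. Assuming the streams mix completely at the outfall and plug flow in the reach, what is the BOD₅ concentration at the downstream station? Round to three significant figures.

Mass balance: C = (33000·1.500 + 7310·40.00) / 40310 = 341900/40310 = 8.482 mg/L.
Travel time t = 11.7·1000 / 0.85 = 13760 s = 3.824 h.
Half-life 0.28 d → k = ln 2 / 0.28 = 2.476 d⁻¹.
First-order decay: C = 8.482·exp(−k·t) = 8.482·0.6741 = 5.718 mg/L.

5.72 mg/L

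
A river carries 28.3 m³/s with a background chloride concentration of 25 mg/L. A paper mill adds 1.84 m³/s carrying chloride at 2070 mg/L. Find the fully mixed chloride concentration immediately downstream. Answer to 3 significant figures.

150 mg/L

Conservation of mass: C = (28.30·25.00 + 1.840·2070) / 30.14 = 4516/30.14 = 149.8 mg/L.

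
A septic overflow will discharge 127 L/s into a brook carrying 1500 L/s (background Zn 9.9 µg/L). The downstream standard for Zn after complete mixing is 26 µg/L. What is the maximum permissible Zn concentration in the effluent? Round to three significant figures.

216 µg/L

At the limit, (Qr·Cr + Qe·Cₑ)/(Qr + Qe) = 26:
Cₑ = (1627·26 − 1500·9.900) / 127.0 = 216.2 µg/L.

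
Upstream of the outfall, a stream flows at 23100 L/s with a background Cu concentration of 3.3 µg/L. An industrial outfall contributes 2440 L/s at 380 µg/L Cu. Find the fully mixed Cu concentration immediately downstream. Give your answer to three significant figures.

39.3 µg/L

Mass balance: C = (23100·3.300 + 2440·380.0) / 25540 = 1003000/25540 = 39.29 µg/L.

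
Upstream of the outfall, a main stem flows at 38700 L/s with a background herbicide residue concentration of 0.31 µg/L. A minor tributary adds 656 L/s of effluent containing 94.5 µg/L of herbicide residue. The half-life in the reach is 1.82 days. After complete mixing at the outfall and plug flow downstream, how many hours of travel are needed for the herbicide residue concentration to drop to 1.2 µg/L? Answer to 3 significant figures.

Flow-weighted average: C = (38700·0.3100 + 656.0·94.50) / 39360 = 73990/39360 = 1.880 µg/L.
Half-life 1.82 d → k = ln 2 / 1.82 = 0.3809 d⁻¹.
1.880·exp(−k·t) = 1.2 → t = ln(1.880/1.2)/k = 101800 s = 28.29 h.

28.3 h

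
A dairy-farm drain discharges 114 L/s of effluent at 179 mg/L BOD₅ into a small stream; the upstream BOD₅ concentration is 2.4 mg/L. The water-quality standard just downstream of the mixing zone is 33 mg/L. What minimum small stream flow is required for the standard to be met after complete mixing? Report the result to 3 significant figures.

544 L/s

Set C_mix = 33: (Q·2.400 + 114.0·179.0) / (Q + 114.0) = 33
→ Q = 114.0·(179.0 − 33)/(33 − 2.400) = 543.9 L/s.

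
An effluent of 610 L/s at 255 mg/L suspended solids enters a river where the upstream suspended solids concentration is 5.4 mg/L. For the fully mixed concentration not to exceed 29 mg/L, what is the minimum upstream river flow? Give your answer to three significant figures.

Set C_mix = 29: (Q·5.400 + 610.0·255.0) / (Q + 610.0) = 29
→ Q = 610.0·(255.0 − 29)/(29 − 5.400) = 5842 L/s.

5840 L/s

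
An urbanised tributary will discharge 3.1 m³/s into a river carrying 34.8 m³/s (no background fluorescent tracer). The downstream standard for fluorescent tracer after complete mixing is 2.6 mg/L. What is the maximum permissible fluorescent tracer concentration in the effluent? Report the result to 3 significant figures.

At the limit, (Qr·Cr + Qe·Cₑ)/(Qr + Qe) = 2.6:
Cₑ = (37.90·2.6 − 34.80·0) / 3.100 = 31.79 mg/L.

31.8 mg/L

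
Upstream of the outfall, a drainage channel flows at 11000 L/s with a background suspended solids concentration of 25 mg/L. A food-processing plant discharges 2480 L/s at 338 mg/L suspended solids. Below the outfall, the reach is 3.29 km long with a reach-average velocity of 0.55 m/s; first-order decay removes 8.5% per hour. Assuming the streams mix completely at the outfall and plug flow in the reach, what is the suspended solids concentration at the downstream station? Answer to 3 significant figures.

71.3 mg/L

Conservation of mass: C = (11000·25.00 + 2480·338.0) / 13480 = 1113000/13480 = 82.58 mg/L.
Travel time t = 3.29·1000 / 0.55 = 5982 s = 1.662 h.
8.5%/h lost → k = −ln(1 − 0.085) = 0.08883 h⁻¹.
Applying C = C₀e^(−kt): 82.58 × 0.8628 = 71.25 mg/L.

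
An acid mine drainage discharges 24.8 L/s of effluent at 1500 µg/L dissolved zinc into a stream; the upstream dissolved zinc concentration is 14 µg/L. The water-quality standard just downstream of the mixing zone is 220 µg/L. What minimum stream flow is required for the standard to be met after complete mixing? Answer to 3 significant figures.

154 L/s

Set C_mix = 220: (Q·14.00 + 24.80·1500) / (Q + 24.80) = 220
→ Q = 24.80·(1500 − 220)/(220 − 14.00) = 154.1 L/s.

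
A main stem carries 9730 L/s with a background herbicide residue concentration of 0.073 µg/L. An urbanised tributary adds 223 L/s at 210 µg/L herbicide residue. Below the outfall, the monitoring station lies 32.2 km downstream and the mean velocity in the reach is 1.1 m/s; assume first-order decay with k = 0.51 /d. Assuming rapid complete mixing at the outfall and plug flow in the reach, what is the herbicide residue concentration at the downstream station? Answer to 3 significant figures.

4.02 µg/L

Mass balance: C = (9730·0.07300 + 223.0·210.0) / 9953 = 47540/9953 = 4.776 µg/L.
Travel time t = 32.2·1000 / 1.1 = 29270 s = 8.131 h.
First-order decay: C = 4.776·exp(−k·t) = 4.776·0.8413 = 4.019 µg/L.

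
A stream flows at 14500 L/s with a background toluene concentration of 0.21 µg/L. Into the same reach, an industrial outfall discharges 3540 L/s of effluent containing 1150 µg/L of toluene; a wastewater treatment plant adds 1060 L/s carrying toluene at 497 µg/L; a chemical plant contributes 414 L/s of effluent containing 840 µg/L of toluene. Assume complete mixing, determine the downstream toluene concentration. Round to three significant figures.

254 µg/L

Conservation of mass: C = (14500·0.2100 + 3540·1150 + 1060·497.0 + 414.0·840.0) / 19510 = 4949000/19510 = 253.6 µg/L.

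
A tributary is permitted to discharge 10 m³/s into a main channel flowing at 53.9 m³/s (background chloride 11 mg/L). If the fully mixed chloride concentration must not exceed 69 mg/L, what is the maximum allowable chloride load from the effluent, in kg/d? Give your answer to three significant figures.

330000 kg/d

Mass balance at the limit: 53.90·11.00 + 10.00·Cₑ = 63.90·69 → Cₑ = 381.6 mg/L.
Load = 10.00 m³/s × 381.6 g/m³ × 86 400 s/d = 329700 kg/d.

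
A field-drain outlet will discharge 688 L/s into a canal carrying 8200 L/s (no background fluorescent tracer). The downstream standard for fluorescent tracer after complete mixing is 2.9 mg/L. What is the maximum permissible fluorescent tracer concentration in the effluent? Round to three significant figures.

37.5 mg/L

At the limit, (Qr·Cr + Qe·Cₑ)/(Qr + Qe) = 2.9:
Cₑ = (8888·2.9 − 8200·0) / 688.0 = 37.46 mg/L.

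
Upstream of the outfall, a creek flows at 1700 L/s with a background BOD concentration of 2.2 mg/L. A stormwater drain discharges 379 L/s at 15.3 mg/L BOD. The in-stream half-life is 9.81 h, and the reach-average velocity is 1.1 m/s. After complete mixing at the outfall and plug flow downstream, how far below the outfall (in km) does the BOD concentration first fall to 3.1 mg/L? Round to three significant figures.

Mixed concentration C = ΣQC/ΣQ = (1700·2.200 + 379.0·15.30) / 2079 = 9539/2079 = 4.588 mg/L.
Half-life 9.81 h → k = ln 2 / 9.81 = 0.07066 h⁻¹ = 1.696 d⁻¹.
Set 4.588·exp(−k·t) = 3.1 → t = ln(4.588/3.1)/k = 19980 s = 5.549 h.
Distance = v·t = 1.1·19980 = 21970 m = 21.97 km.

22.0 km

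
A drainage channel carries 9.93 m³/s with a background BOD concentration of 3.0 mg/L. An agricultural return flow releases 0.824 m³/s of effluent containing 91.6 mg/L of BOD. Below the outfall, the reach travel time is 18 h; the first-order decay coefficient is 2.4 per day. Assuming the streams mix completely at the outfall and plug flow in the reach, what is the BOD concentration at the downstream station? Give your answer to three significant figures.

Flow-weighted average: C = (9.930·3.000 + 0.8240·91.60) / 10.75 = 105.3/10.75 = 9.789 mg/L.
After decay, C = 9.789 × e^(−kt) = 9.789 × 0.1653 = 1.618 mg/L.

1.62 mg/L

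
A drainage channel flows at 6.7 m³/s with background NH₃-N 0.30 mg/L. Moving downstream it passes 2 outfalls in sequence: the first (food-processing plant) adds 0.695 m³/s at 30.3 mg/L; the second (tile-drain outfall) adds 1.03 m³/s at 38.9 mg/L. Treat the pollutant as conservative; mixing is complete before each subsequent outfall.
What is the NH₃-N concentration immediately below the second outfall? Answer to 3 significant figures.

7.49 mg/L

Below outfall 1: Q → 7.395 m³/s, C = (6.700·0.3000 + 0.6950·30.30)/7.395 = 3.119 mg/L.
Below outfall 2: Q → 8.425 m³/s, C = (7.395·3.119 + 1.030·38.90)/8.425 = 7.494 mg/L.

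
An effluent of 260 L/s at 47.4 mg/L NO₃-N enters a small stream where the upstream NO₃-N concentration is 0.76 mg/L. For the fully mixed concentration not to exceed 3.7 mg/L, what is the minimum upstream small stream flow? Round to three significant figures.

Set C_mix = 3.7: (Q·0.7600 + 260.0·47.40) / (Q + 260.0) = 3.7
→ Q = 260.0·(47.40 − 3.7)/(3.7 − 0.7600) = 3865 L/s.

3860 L/s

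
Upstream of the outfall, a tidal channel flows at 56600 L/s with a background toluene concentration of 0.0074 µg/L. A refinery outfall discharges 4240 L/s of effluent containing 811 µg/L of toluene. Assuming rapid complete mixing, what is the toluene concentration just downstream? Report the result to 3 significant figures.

Conservation of mass: C = (56600·0.007400 + 4240·811.0) / 60840 = 3439000/60840 = 56.53 µg/L.

56.5 µg/L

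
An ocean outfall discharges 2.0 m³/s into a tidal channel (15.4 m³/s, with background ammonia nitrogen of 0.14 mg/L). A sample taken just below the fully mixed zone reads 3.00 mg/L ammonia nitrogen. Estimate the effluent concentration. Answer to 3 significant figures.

Mass balance: 15.40·0.1400 + 2.000·Cₑ = 17.40·3.000
→ Cₑ = (17.40·3.000 − 15.40·0.1400) / 2.000 = 25.02 mg/L.

25.0 mg/L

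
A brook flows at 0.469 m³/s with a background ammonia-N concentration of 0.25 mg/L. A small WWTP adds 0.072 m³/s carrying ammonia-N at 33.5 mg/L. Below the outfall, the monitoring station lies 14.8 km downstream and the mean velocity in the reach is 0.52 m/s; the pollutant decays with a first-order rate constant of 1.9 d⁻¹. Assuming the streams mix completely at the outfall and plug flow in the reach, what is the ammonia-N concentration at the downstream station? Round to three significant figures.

Mixed concentration C = ΣQC/ΣQ = (0.4690·0.2500 + 0.07200·33.50) / 0.5410 = 2.529/0.5410 = 4.675 mg/L.
Travel time t = 14.8·1000 / 0.52 = 28460 s = 7.906 h.
After decay, C = 4.675 × e^(−kt) = 4.675 × 0.5348 = 2.500 mg/L.

2.50 mg/L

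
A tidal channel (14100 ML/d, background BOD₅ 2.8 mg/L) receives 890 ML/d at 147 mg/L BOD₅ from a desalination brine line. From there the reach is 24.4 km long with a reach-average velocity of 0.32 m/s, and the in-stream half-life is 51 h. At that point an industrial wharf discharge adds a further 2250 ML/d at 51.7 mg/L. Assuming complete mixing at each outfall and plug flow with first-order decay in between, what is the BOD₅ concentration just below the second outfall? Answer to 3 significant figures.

14.2 mg/L

After mixing, C = (14100·2.800 + 890.0·147.0) / 14990 = 170300/14990 = 11.36 mg/L; combined flow 14990 ML/d.
Travel time t = 24.4·1000 / 0.32 = 76250 s = 21.18 h.
Half-life 51 h → k = ln 2 / 51 = 0.01359 h⁻¹ = 0.3262 d⁻¹.
First-order decay: C = 11.36·exp(−k·t) = 11.36·0.7499 = 8.520 mg/L.
At the second outfall, C = (14990·8.520 + 2250·51.70) / (14990 + 2250) = 14.16 mg/L.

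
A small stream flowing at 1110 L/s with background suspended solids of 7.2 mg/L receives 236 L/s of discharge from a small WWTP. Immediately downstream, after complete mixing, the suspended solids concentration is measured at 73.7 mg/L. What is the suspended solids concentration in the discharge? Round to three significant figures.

Mass balance: 1110·7.200 + 236.0·Cₑ = 1346·73.70
→ Cₑ = (1346·73.70 − 1110·7.200) / 236.0 = 386.5 mg/L.

386 mg/L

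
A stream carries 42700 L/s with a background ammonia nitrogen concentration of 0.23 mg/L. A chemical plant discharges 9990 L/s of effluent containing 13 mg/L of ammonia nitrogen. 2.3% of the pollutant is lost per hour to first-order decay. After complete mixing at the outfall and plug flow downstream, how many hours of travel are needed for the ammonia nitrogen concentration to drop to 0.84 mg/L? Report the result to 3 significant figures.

49.4 h

After mixing, C = (42700·0.2300 + 9990·13.00) / 52690 = 139700/52690 = 2.651 mg/L.
2.3%/h lost → k = −ln(1 − 0.023) = 0.02327 h⁻¹.
2.651·exp(−k·t) = 0.84 → t = ln(2.651/0.84)/k = 177800 s = 49.40 h.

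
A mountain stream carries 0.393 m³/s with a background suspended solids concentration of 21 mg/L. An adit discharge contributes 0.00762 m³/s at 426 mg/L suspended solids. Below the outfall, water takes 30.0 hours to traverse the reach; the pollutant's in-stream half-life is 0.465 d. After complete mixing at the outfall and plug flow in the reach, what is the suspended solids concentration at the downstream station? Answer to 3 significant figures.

Mixed concentration C = ΣQC/ΣQ = (0.3930·21.00 + 0.007620·426.0) / 0.4006 = 11.50/0.4006 = 28.70 mg/L.
Half-life 0.465 d → k = ln 2 / 0.465 = 1.491 d⁻¹.
First-order decay: C = 28.70·exp(−k·t) = 28.70·0.1552 = 4.454 mg/L.

4.45 mg/L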